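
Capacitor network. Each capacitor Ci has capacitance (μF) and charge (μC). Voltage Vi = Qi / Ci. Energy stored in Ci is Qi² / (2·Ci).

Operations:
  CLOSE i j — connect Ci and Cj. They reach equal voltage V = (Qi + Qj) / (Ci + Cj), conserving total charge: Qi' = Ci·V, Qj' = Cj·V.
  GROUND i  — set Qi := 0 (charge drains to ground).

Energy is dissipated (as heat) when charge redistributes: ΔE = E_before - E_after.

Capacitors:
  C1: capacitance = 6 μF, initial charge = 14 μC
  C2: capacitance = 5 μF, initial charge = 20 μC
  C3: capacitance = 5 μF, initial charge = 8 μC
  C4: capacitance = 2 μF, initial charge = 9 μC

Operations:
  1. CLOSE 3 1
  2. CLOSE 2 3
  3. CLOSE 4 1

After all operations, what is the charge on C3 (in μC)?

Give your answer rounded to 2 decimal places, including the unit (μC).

Initial: C1(6μF, Q=14μC, V=2.33V), C2(5μF, Q=20μC, V=4.00V), C3(5μF, Q=8μC, V=1.60V), C4(2μF, Q=9μC, V=4.50V)
Op 1: CLOSE 3-1: Q_total=22.00, C_total=11.00, V=2.00; Q3=10.00, Q1=12.00; dissipated=0.733
Op 2: CLOSE 2-3: Q_total=30.00, C_total=10.00, V=3.00; Q2=15.00, Q3=15.00; dissipated=5.000
Op 3: CLOSE 4-1: Q_total=21.00, C_total=8.00, V=2.62; Q4=5.25, Q1=15.75; dissipated=4.688
Final charges: Q1=15.75, Q2=15.00, Q3=15.00, Q4=5.25

Answer: 15.00 μC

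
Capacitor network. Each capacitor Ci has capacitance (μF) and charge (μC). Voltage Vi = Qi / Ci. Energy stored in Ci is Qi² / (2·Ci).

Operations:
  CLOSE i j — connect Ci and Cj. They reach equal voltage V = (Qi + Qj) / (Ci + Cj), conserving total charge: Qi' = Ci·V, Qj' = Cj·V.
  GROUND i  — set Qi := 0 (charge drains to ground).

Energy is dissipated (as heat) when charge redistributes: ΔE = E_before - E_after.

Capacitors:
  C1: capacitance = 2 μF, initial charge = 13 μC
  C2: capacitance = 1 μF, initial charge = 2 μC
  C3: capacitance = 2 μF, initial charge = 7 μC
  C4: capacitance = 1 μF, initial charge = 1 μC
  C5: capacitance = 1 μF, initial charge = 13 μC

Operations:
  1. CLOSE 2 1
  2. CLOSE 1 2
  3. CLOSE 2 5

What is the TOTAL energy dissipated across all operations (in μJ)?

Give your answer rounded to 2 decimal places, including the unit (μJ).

Answer: 22.75 μJ

Derivation:
Initial: C1(2μF, Q=13μC, V=6.50V), C2(1μF, Q=2μC, V=2.00V), C3(2μF, Q=7μC, V=3.50V), C4(1μF, Q=1μC, V=1.00V), C5(1μF, Q=13μC, V=13.00V)
Op 1: CLOSE 2-1: Q_total=15.00, C_total=3.00, V=5.00; Q2=5.00, Q1=10.00; dissipated=6.750
Op 2: CLOSE 1-2: Q_total=15.00, C_total=3.00, V=5.00; Q1=10.00, Q2=5.00; dissipated=0.000
Op 3: CLOSE 2-5: Q_total=18.00, C_total=2.00, V=9.00; Q2=9.00, Q5=9.00; dissipated=16.000
Total dissipated: 22.750 μJ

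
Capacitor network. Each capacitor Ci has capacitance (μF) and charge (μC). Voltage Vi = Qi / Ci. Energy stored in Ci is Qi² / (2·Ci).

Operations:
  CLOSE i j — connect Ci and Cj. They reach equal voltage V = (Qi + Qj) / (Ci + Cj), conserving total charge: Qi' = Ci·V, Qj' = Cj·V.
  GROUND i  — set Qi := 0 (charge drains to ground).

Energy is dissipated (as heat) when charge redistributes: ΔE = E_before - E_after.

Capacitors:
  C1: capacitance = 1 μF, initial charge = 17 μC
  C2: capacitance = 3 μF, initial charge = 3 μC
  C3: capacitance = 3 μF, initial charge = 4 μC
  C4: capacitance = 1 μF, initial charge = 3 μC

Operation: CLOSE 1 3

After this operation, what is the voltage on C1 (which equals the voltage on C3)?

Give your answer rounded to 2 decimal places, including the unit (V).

Initial: C1(1μF, Q=17μC, V=17.00V), C2(3μF, Q=3μC, V=1.00V), C3(3μF, Q=4μC, V=1.33V), C4(1μF, Q=3μC, V=3.00V)
Op 1: CLOSE 1-3: Q_total=21.00, C_total=4.00, V=5.25; Q1=5.25, Q3=15.75; dissipated=92.042

Answer: 5.25 V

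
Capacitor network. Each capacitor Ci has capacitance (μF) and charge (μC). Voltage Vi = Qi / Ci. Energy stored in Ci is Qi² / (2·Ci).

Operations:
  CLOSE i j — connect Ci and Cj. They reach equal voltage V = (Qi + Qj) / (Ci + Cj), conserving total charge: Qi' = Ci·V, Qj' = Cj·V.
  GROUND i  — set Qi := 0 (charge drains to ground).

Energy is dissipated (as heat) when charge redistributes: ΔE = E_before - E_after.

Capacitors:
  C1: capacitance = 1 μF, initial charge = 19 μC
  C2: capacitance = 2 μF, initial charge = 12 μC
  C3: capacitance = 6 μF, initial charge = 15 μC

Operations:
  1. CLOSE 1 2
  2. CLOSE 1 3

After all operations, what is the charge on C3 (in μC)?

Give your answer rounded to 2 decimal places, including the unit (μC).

Initial: C1(1μF, Q=19μC, V=19.00V), C2(2μF, Q=12μC, V=6.00V), C3(6μF, Q=15μC, V=2.50V)
Op 1: CLOSE 1-2: Q_total=31.00, C_total=3.00, V=10.33; Q1=10.33, Q2=20.67; dissipated=56.333
Op 2: CLOSE 1-3: Q_total=25.33, C_total=7.00, V=3.62; Q1=3.62, Q3=21.71; dissipated=26.298
Final charges: Q1=3.62, Q2=20.67, Q3=21.71

Answer: 21.71 μC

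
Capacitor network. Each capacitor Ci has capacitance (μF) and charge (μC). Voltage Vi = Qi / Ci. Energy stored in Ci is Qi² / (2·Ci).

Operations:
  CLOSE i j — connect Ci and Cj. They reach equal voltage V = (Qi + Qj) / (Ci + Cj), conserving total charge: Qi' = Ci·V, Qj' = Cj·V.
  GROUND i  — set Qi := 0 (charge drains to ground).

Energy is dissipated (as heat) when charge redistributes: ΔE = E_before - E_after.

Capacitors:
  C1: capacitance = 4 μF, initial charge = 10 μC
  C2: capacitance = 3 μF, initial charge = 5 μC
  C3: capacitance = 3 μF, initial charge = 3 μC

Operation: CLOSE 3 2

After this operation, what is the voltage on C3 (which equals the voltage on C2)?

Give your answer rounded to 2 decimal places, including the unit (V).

Initial: C1(4μF, Q=10μC, V=2.50V), C2(3μF, Q=5μC, V=1.67V), C3(3μF, Q=3μC, V=1.00V)
Op 1: CLOSE 3-2: Q_total=8.00, C_total=6.00, V=1.33; Q3=4.00, Q2=4.00; dissipated=0.333

Answer: 1.33 V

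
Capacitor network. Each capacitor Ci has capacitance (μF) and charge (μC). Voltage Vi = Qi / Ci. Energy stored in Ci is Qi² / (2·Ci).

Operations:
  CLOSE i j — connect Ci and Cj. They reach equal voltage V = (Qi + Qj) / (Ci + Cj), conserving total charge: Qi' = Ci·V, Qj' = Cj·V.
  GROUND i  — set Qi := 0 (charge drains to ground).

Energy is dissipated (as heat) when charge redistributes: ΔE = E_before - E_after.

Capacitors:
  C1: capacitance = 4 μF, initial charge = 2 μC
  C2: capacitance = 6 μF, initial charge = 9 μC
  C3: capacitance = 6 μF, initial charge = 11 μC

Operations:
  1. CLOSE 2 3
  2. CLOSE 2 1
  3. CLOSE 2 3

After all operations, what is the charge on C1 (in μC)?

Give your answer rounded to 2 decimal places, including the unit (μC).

Answer: 4.80 μC

Derivation:
Initial: C1(4μF, Q=2μC, V=0.50V), C2(6μF, Q=9μC, V=1.50V), C3(6μF, Q=11μC, V=1.83V)
Op 1: CLOSE 2-3: Q_total=20.00, C_total=12.00, V=1.67; Q2=10.00, Q3=10.00; dissipated=0.167
Op 2: CLOSE 2-1: Q_total=12.00, C_total=10.00, V=1.20; Q2=7.20, Q1=4.80; dissipated=1.633
Op 3: CLOSE 2-3: Q_total=17.20, C_total=12.00, V=1.43; Q2=8.60, Q3=8.60; dissipated=0.327
Final charges: Q1=4.80, Q2=8.60, Q3=8.60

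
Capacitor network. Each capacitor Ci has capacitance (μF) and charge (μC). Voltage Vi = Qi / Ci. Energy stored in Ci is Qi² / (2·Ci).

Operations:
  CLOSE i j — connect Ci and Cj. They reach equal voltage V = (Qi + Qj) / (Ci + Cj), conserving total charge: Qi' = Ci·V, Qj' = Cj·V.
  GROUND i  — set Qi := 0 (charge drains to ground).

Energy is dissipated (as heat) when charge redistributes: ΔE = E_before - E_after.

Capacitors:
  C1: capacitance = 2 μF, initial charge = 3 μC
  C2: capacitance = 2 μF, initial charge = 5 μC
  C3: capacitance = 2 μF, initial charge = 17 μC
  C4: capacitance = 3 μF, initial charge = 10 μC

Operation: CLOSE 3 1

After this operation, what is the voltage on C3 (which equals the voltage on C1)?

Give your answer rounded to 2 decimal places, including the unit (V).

Initial: C1(2μF, Q=3μC, V=1.50V), C2(2μF, Q=5μC, V=2.50V), C3(2μF, Q=17μC, V=8.50V), C4(3μF, Q=10μC, V=3.33V)
Op 1: CLOSE 3-1: Q_total=20.00, C_total=4.00, V=5.00; Q3=10.00, Q1=10.00; dissipated=24.500

Answer: 5.00 V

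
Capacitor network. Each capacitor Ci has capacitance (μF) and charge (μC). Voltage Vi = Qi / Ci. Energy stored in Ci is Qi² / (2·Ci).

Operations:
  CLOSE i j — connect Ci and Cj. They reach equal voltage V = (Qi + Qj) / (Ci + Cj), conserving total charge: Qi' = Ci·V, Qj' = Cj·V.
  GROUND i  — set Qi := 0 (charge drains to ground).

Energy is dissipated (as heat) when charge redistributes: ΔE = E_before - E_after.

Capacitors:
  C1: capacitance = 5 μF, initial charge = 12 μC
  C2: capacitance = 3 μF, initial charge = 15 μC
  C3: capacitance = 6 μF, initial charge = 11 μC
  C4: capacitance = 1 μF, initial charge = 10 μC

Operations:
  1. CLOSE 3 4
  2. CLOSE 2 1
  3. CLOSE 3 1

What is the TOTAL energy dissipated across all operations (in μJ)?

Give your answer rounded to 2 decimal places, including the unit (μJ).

Answer: 35.11 μJ

Derivation:
Initial: C1(5μF, Q=12μC, V=2.40V), C2(3μF, Q=15μC, V=5.00V), C3(6μF, Q=11μC, V=1.83V), C4(1μF, Q=10μC, V=10.00V)
Op 1: CLOSE 3-4: Q_total=21.00, C_total=7.00, V=3.00; Q3=18.00, Q4=3.00; dissipated=28.583
Op 2: CLOSE 2-1: Q_total=27.00, C_total=8.00, V=3.38; Q2=10.12, Q1=16.88; dissipated=6.338
Op 3: CLOSE 3-1: Q_total=34.88, C_total=11.00, V=3.17; Q3=19.02, Q1=15.85; dissipated=0.192
Total dissipated: 35.113 μJ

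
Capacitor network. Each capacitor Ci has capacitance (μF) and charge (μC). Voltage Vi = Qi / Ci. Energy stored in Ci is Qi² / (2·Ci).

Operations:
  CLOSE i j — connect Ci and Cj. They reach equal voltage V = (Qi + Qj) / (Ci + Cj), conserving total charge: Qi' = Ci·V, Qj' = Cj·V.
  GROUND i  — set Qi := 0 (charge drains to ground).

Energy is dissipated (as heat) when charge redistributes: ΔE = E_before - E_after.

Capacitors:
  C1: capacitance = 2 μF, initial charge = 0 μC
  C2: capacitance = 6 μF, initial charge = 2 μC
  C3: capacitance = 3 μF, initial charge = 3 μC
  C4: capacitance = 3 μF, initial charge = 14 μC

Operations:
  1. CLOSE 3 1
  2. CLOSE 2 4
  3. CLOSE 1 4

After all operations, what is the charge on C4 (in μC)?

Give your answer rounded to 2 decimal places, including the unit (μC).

Initial: C1(2μF, Q=0μC, V=0.00V), C2(6μF, Q=2μC, V=0.33V), C3(3μF, Q=3μC, V=1.00V), C4(3μF, Q=14μC, V=4.67V)
Op 1: CLOSE 3-1: Q_total=3.00, C_total=5.00, V=0.60; Q3=1.80, Q1=1.20; dissipated=0.600
Op 2: CLOSE 2-4: Q_total=16.00, C_total=9.00, V=1.78; Q2=10.67, Q4=5.33; dissipated=18.778
Op 3: CLOSE 1-4: Q_total=6.53, C_total=5.00, V=1.31; Q1=2.61, Q4=3.92; dissipated=0.832
Final charges: Q1=2.61, Q2=10.67, Q3=1.80, Q4=3.92

Answer: 3.92 μC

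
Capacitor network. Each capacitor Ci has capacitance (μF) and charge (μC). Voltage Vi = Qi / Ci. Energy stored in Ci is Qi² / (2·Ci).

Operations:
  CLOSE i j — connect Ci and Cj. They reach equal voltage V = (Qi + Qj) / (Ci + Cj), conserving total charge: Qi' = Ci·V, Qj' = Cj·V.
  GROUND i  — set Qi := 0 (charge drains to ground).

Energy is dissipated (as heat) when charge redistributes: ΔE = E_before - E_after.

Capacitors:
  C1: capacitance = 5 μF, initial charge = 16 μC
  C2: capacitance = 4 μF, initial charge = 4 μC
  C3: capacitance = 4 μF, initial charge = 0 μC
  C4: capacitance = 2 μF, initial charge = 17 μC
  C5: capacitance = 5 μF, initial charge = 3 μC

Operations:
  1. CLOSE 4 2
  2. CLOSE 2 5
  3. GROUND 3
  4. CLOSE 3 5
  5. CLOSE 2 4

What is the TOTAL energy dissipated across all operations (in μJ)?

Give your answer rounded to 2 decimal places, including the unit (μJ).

Initial: C1(5μF, Q=16μC, V=3.20V), C2(4μF, Q=4μC, V=1.00V), C3(4μF, Q=0μC, V=0.00V), C4(2μF, Q=17μC, V=8.50V), C5(5μF, Q=3μC, V=0.60V)
Op 1: CLOSE 4-2: Q_total=21.00, C_total=6.00, V=3.50; Q4=7.00, Q2=14.00; dissipated=37.500
Op 2: CLOSE 2-5: Q_total=17.00, C_total=9.00, V=1.89; Q2=7.56, Q5=9.44; dissipated=9.344
Op 3: GROUND 3: Q3=0; energy lost=0.000
Op 4: CLOSE 3-5: Q_total=9.44, C_total=9.00, V=1.05; Q3=4.20, Q5=5.25; dissipated=3.964
Op 5: CLOSE 2-4: Q_total=14.56, C_total=6.00, V=2.43; Q2=9.70, Q4=4.85; dissipated=1.730
Total dissipated: 52.539 μJ

Answer: 52.54 μJ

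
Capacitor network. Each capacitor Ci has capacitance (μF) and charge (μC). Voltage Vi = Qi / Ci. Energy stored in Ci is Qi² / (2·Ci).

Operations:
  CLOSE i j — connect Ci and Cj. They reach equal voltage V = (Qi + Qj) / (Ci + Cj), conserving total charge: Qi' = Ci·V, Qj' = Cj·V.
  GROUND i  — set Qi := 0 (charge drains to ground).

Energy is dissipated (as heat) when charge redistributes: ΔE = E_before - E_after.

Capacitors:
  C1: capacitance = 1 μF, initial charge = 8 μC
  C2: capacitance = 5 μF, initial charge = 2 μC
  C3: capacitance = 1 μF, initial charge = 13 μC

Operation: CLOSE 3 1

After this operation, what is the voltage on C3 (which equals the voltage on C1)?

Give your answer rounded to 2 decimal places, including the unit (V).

Initial: C1(1μF, Q=8μC, V=8.00V), C2(5μF, Q=2μC, V=0.40V), C3(1μF, Q=13μC, V=13.00V)
Op 1: CLOSE 3-1: Q_total=21.00, C_total=2.00, V=10.50; Q3=10.50, Q1=10.50; dissipated=6.250

Answer: 10.50 V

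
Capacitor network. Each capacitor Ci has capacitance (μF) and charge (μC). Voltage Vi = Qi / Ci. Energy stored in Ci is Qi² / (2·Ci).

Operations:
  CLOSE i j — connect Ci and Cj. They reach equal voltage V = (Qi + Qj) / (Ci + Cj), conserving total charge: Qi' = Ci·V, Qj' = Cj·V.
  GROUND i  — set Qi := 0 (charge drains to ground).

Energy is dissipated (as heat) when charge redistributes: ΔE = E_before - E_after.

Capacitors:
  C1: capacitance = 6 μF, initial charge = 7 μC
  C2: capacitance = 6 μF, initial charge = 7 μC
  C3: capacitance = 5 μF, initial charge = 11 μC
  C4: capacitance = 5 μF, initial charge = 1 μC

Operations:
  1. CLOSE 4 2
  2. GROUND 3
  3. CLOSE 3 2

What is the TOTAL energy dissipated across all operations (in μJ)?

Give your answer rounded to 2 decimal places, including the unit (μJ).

Answer: 14.10 μJ

Derivation:
Initial: C1(6μF, Q=7μC, V=1.17V), C2(6μF, Q=7μC, V=1.17V), C3(5μF, Q=11μC, V=2.20V), C4(5μF, Q=1μC, V=0.20V)
Op 1: CLOSE 4-2: Q_total=8.00, C_total=11.00, V=0.73; Q4=3.64, Q2=4.36; dissipated=1.274
Op 2: GROUND 3: Q3=0; energy lost=12.100
Op 3: CLOSE 3-2: Q_total=4.36, C_total=11.00, V=0.40; Q3=1.98, Q2=2.38; dissipated=0.721
Total dissipated: 14.096 μJ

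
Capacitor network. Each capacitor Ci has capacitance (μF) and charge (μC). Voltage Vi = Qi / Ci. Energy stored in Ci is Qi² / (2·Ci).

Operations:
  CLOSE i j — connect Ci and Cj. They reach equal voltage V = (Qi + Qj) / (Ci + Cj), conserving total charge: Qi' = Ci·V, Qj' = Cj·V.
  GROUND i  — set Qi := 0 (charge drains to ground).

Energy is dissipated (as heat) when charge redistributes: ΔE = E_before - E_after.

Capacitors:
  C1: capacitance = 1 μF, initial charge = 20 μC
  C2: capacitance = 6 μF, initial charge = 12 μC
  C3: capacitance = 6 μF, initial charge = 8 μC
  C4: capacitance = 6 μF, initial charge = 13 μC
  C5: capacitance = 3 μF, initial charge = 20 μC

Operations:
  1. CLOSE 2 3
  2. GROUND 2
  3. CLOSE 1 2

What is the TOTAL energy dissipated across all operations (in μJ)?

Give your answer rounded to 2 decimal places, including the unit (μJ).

Initial: C1(1μF, Q=20μC, V=20.00V), C2(6μF, Q=12μC, V=2.00V), C3(6μF, Q=8μC, V=1.33V), C4(6μF, Q=13μC, V=2.17V), C5(3μF, Q=20μC, V=6.67V)
Op 1: CLOSE 2-3: Q_total=20.00, C_total=12.00, V=1.67; Q2=10.00, Q3=10.00; dissipated=0.667
Op 2: GROUND 2: Q2=0; energy lost=8.333
Op 3: CLOSE 1-2: Q_total=20.00, C_total=7.00, V=2.86; Q1=2.86, Q2=17.14; dissipated=171.429
Total dissipated: 180.429 μJ

Answer: 180.43 μJ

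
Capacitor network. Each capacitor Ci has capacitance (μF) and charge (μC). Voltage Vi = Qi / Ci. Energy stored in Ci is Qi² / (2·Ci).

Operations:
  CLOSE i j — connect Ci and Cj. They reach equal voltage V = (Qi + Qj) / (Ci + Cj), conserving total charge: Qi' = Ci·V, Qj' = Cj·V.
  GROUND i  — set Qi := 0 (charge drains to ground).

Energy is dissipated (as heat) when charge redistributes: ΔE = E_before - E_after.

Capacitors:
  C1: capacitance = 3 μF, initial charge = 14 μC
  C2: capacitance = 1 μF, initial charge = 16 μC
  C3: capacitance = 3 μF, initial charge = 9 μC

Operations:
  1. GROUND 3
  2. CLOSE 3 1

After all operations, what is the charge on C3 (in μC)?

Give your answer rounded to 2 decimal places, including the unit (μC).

Answer: 7.00 μC

Derivation:
Initial: C1(3μF, Q=14μC, V=4.67V), C2(1μF, Q=16μC, V=16.00V), C3(3μF, Q=9μC, V=3.00V)
Op 1: GROUND 3: Q3=0; energy lost=13.500
Op 2: CLOSE 3-1: Q_total=14.00, C_total=6.00, V=2.33; Q3=7.00, Q1=7.00; dissipated=16.333
Final charges: Q1=7.00, Q2=16.00, Q3=7.00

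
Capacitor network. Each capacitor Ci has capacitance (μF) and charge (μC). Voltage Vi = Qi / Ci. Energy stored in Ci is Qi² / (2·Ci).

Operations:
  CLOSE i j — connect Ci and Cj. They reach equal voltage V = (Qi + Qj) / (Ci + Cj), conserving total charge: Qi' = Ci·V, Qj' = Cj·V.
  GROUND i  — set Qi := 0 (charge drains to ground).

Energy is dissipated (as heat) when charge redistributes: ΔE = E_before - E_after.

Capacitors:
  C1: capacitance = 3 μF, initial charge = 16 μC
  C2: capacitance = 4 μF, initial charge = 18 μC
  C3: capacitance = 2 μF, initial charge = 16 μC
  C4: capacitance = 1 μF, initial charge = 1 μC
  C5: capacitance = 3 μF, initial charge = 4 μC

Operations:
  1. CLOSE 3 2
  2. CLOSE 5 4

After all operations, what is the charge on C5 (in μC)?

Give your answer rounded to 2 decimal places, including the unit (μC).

Initial: C1(3μF, Q=16μC, V=5.33V), C2(4μF, Q=18μC, V=4.50V), C3(2μF, Q=16μC, V=8.00V), C4(1μF, Q=1μC, V=1.00V), C5(3μF, Q=4μC, V=1.33V)
Op 1: CLOSE 3-2: Q_total=34.00, C_total=6.00, V=5.67; Q3=11.33, Q2=22.67; dissipated=8.167
Op 2: CLOSE 5-4: Q_total=5.00, C_total=4.00, V=1.25; Q5=3.75, Q4=1.25; dissipated=0.042
Final charges: Q1=16.00, Q2=22.67, Q3=11.33, Q4=1.25, Q5=3.75

Answer: 3.75 μC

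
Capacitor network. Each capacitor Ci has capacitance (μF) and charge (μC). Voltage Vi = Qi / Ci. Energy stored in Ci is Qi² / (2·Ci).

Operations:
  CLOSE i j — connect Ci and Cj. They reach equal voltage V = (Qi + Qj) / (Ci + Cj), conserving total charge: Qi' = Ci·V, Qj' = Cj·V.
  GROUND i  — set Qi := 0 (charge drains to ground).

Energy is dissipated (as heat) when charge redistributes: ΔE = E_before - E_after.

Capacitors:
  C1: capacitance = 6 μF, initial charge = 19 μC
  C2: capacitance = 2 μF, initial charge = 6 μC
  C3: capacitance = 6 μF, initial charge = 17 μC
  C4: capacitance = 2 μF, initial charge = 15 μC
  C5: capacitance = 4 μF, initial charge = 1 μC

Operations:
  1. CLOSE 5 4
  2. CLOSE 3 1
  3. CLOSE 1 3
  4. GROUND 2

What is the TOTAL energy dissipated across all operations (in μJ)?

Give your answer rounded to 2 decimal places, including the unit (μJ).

Answer: 44.21 μJ

Derivation:
Initial: C1(6μF, Q=19μC, V=3.17V), C2(2μF, Q=6μC, V=3.00V), C3(6μF, Q=17μC, V=2.83V), C4(2μF, Q=15μC, V=7.50V), C5(4μF, Q=1μC, V=0.25V)
Op 1: CLOSE 5-4: Q_total=16.00, C_total=6.00, V=2.67; Q5=10.67, Q4=5.33; dissipated=35.042
Op 2: CLOSE 3-1: Q_total=36.00, C_total=12.00, V=3.00; Q3=18.00, Q1=18.00; dissipated=0.167
Op 3: CLOSE 1-3: Q_total=36.00, C_total=12.00, V=3.00; Q1=18.00, Q3=18.00; dissipated=0.000
Op 4: GROUND 2: Q2=0; energy lost=9.000
Total dissipated: 44.208 μJ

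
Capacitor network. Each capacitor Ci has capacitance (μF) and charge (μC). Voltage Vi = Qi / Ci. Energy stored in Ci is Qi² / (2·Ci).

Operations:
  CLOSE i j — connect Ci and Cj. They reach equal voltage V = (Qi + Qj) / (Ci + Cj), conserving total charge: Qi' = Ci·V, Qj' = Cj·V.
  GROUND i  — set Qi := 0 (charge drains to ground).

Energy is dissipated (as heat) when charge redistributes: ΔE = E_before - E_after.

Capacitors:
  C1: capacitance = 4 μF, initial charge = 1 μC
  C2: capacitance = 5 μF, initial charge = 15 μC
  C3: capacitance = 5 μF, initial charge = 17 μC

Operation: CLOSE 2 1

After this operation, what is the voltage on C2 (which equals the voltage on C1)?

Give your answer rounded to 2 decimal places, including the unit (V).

Answer: 1.78 V

Derivation:
Initial: C1(4μF, Q=1μC, V=0.25V), C2(5μF, Q=15μC, V=3.00V), C3(5μF, Q=17μC, V=3.40V)
Op 1: CLOSE 2-1: Q_total=16.00, C_total=9.00, V=1.78; Q2=8.89, Q1=7.11; dissipated=8.403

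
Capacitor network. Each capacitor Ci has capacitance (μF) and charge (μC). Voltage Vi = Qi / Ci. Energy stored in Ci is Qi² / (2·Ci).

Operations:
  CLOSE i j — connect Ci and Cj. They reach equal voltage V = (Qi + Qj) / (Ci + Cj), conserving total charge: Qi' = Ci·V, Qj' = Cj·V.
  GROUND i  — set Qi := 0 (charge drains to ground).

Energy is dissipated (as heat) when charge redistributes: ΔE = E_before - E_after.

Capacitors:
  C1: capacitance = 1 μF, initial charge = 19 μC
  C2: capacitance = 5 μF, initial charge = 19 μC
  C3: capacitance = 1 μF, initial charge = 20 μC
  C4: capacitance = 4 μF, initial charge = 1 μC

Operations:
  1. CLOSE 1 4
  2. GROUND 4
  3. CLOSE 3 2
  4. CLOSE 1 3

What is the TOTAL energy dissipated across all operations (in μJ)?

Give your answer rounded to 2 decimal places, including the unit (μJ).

Answer: 283.54 μJ

Derivation:
Initial: C1(1μF, Q=19μC, V=19.00V), C2(5μF, Q=19μC, V=3.80V), C3(1μF, Q=20μC, V=20.00V), C4(4μF, Q=1μC, V=0.25V)
Op 1: CLOSE 1-4: Q_total=20.00, C_total=5.00, V=4.00; Q1=4.00, Q4=16.00; dissipated=140.625
Op 2: GROUND 4: Q4=0; energy lost=32.000
Op 3: CLOSE 3-2: Q_total=39.00, C_total=6.00, V=6.50; Q3=6.50, Q2=32.50; dissipated=109.350
Op 4: CLOSE 1-3: Q_total=10.50, C_total=2.00, V=5.25; Q1=5.25, Q3=5.25; dissipated=1.562
Total dissipated: 283.538 μJ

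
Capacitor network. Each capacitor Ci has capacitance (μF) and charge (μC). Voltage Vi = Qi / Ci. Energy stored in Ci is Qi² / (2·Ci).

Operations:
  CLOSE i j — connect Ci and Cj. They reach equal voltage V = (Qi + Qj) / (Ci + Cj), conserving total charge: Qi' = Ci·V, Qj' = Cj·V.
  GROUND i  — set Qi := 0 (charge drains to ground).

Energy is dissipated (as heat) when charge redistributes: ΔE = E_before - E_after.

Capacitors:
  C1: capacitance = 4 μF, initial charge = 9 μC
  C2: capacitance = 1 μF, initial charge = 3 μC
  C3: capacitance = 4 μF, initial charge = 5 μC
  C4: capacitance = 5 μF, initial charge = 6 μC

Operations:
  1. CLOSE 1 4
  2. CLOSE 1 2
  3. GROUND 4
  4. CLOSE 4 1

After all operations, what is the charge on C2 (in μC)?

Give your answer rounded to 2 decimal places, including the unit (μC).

Answer: 1.93 μC

Derivation:
Initial: C1(4μF, Q=9μC, V=2.25V), C2(1μF, Q=3μC, V=3.00V), C3(4μF, Q=5μC, V=1.25V), C4(5μF, Q=6μC, V=1.20V)
Op 1: CLOSE 1-4: Q_total=15.00, C_total=9.00, V=1.67; Q1=6.67, Q4=8.33; dissipated=1.225
Op 2: CLOSE 1-2: Q_total=9.67, C_total=5.00, V=1.93; Q1=7.73, Q2=1.93; dissipated=0.711
Op 3: GROUND 4: Q4=0; energy lost=6.944
Op 4: CLOSE 4-1: Q_total=7.73, C_total=9.00, V=0.86; Q4=4.30, Q1=3.44; dissipated=4.153
Final charges: Q1=3.44, Q2=1.93, Q3=5.00, Q4=4.30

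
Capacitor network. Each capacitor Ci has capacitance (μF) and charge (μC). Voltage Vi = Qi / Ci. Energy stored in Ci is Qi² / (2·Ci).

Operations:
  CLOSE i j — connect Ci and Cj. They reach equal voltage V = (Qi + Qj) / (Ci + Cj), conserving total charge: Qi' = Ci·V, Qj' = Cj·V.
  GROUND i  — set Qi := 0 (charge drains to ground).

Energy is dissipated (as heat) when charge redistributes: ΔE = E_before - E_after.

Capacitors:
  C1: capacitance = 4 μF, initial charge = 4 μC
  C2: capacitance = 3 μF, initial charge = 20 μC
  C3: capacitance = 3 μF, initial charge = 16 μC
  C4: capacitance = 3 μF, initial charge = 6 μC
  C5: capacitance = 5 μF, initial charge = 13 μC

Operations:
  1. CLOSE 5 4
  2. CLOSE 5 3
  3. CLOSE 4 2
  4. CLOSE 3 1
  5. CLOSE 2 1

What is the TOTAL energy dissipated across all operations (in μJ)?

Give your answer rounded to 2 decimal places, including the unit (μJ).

Initial: C1(4μF, Q=4μC, V=1.00V), C2(3μF, Q=20μC, V=6.67V), C3(3μF, Q=16μC, V=5.33V), C4(3μF, Q=6μC, V=2.00V), C5(5μF, Q=13μC, V=2.60V)
Op 1: CLOSE 5-4: Q_total=19.00, C_total=8.00, V=2.38; Q5=11.88, Q4=7.12; dissipated=0.338
Op 2: CLOSE 5-3: Q_total=27.88, C_total=8.00, V=3.48; Q5=17.42, Q3=10.45; dissipated=8.205
Op 3: CLOSE 4-2: Q_total=27.12, C_total=6.00, V=4.52; Q4=13.56, Q2=13.56; dissipated=13.814
Op 4: CLOSE 3-1: Q_total=14.45, C_total=7.00, V=2.06; Q3=6.19, Q1=8.26; dissipated=5.290
Op 5: CLOSE 2-1: Q_total=21.82, C_total=7.00, V=3.12; Q2=9.35, Q1=12.47; dissipated=5.171
Total dissipated: 32.817 μJ

Answer: 32.82 μJ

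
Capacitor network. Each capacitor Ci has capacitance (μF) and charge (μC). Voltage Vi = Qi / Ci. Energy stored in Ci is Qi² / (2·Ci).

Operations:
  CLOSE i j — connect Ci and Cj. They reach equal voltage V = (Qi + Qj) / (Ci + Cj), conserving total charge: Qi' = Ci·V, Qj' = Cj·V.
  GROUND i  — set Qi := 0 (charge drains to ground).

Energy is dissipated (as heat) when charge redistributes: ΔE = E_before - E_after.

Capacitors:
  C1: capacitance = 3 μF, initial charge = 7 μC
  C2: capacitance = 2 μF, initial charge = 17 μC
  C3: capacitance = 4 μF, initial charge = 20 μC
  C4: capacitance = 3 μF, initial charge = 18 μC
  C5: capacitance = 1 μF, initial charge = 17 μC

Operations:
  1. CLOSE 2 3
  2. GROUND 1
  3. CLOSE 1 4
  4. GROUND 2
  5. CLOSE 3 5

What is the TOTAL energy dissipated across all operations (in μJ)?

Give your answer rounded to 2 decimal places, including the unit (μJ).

Answer: 128.31 μJ

Derivation:
Initial: C1(3μF, Q=7μC, V=2.33V), C2(2μF, Q=17μC, V=8.50V), C3(4μF, Q=20μC, V=5.00V), C4(3μF, Q=18μC, V=6.00V), C5(1μF, Q=17μC, V=17.00V)
Op 1: CLOSE 2-3: Q_total=37.00, C_total=6.00, V=6.17; Q2=12.33, Q3=24.67; dissipated=8.167
Op 2: GROUND 1: Q1=0; energy lost=8.167
Op 3: CLOSE 1-4: Q_total=18.00, C_total=6.00, V=3.00; Q1=9.00, Q4=9.00; dissipated=27.000
Op 4: GROUND 2: Q2=0; energy lost=38.028
Op 5: CLOSE 3-5: Q_total=41.67, C_total=5.00, V=8.33; Q3=33.33, Q5=8.33; dissipated=46.944
Total dissipated: 128.306 μJ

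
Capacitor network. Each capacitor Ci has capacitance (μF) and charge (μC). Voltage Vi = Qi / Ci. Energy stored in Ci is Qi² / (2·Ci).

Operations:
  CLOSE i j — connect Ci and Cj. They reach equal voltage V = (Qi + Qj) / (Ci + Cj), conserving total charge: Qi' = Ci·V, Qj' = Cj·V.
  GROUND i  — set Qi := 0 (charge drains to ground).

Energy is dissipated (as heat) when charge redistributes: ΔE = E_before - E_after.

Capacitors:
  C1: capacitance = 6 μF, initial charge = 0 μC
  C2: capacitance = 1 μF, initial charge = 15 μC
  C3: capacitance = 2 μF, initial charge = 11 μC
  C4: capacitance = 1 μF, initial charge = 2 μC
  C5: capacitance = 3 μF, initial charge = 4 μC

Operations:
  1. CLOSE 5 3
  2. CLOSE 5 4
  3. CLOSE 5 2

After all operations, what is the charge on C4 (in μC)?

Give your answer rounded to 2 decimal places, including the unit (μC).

Answer: 2.75 μC

Derivation:
Initial: C1(6μF, Q=0μC, V=0.00V), C2(1μF, Q=15μC, V=15.00V), C3(2μF, Q=11μC, V=5.50V), C4(1μF, Q=2μC, V=2.00V), C5(3μF, Q=4μC, V=1.33V)
Op 1: CLOSE 5-3: Q_total=15.00, C_total=5.00, V=3.00; Q5=9.00, Q3=6.00; dissipated=10.417
Op 2: CLOSE 5-4: Q_total=11.00, C_total=4.00, V=2.75; Q5=8.25, Q4=2.75; dissipated=0.375
Op 3: CLOSE 5-2: Q_total=23.25, C_total=4.00, V=5.81; Q5=17.44, Q2=5.81; dissipated=56.273
Final charges: Q1=0.00, Q2=5.81, Q3=6.00, Q4=2.75, Q5=17.44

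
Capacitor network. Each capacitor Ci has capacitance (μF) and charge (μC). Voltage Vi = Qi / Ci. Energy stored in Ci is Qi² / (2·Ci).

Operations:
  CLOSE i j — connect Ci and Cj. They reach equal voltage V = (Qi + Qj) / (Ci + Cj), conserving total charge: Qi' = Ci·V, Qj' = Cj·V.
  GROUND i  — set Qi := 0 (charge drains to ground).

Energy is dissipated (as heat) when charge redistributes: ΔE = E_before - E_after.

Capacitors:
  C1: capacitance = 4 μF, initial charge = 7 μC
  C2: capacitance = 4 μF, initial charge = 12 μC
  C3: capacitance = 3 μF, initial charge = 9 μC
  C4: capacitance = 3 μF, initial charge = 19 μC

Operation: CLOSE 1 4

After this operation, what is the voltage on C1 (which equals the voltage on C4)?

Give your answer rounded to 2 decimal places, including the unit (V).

Answer: 3.71 V

Derivation:
Initial: C1(4μF, Q=7μC, V=1.75V), C2(4μF, Q=12μC, V=3.00V), C3(3μF, Q=9μC, V=3.00V), C4(3μF, Q=19μC, V=6.33V)
Op 1: CLOSE 1-4: Q_total=26.00, C_total=7.00, V=3.71; Q1=14.86, Q4=11.14; dissipated=18.006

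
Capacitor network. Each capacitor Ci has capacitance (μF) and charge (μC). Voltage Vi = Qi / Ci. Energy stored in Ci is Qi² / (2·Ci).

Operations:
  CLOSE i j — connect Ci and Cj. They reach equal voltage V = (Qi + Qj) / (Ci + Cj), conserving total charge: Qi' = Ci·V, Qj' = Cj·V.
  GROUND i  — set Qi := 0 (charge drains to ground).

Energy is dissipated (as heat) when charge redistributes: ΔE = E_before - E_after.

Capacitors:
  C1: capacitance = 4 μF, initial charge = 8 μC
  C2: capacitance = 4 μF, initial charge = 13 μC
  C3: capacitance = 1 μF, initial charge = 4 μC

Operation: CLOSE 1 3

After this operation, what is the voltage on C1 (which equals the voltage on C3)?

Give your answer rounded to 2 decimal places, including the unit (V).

Answer: 2.40 V

Derivation:
Initial: C1(4μF, Q=8μC, V=2.00V), C2(4μF, Q=13μC, V=3.25V), C3(1μF, Q=4μC, V=4.00V)
Op 1: CLOSE 1-3: Q_total=12.00, C_total=5.00, V=2.40; Q1=9.60, Q3=2.40; dissipated=1.600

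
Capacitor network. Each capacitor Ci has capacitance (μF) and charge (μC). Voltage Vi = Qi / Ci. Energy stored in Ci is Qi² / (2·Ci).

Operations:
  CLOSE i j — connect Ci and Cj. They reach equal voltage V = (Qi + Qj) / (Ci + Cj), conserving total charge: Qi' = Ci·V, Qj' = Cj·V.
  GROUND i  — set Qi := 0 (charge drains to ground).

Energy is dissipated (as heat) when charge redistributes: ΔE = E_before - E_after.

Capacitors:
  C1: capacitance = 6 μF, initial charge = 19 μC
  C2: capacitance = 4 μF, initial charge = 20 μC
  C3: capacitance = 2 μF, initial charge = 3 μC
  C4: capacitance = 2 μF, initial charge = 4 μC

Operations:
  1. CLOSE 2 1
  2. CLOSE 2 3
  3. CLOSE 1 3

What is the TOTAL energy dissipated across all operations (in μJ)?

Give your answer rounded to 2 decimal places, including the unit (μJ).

Initial: C1(6μF, Q=19μC, V=3.17V), C2(4μF, Q=20μC, V=5.00V), C3(2μF, Q=3μC, V=1.50V), C4(2μF, Q=4μC, V=2.00V)
Op 1: CLOSE 2-1: Q_total=39.00, C_total=10.00, V=3.90; Q2=15.60, Q1=23.40; dissipated=4.033
Op 2: CLOSE 2-3: Q_total=18.60, C_total=6.00, V=3.10; Q2=12.40, Q3=6.20; dissipated=3.840
Op 3: CLOSE 1-3: Q_total=29.60, C_total=8.00, V=3.70; Q1=22.20, Q3=7.40; dissipated=0.480
Total dissipated: 8.353 μJ

Answer: 8.35 μJ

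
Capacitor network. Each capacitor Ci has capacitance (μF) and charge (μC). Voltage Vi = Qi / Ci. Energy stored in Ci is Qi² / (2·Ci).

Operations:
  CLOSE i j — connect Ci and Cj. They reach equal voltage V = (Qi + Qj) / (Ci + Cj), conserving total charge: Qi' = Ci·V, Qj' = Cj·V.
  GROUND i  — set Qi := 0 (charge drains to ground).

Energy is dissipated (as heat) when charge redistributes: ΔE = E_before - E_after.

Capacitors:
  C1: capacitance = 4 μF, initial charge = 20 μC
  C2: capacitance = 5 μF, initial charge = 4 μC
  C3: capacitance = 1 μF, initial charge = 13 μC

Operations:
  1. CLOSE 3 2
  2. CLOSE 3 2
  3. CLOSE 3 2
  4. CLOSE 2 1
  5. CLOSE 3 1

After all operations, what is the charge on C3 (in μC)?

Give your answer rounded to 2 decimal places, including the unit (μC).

Answer: 3.60 μC

Derivation:
Initial: C1(4μF, Q=20μC, V=5.00V), C2(5μF, Q=4μC, V=0.80V), C3(1μF, Q=13μC, V=13.00V)
Op 1: CLOSE 3-2: Q_total=17.00, C_total=6.00, V=2.83; Q3=2.83, Q2=14.17; dissipated=62.017
Op 2: CLOSE 3-2: Q_total=17.00, C_total=6.00, V=2.83; Q3=2.83, Q2=14.17; dissipated=0.000
Op 3: CLOSE 3-2: Q_total=17.00, C_total=6.00, V=2.83; Q3=2.83, Q2=14.17; dissipated=0.000
Op 4: CLOSE 2-1: Q_total=34.17, C_total=9.00, V=3.80; Q2=18.98, Q1=15.19; dissipated=5.216
Op 5: CLOSE 3-1: Q_total=18.02, C_total=5.00, V=3.60; Q3=3.60, Q1=14.41; dissipated=0.371
Final charges: Q1=14.41, Q2=18.98, Q3=3.60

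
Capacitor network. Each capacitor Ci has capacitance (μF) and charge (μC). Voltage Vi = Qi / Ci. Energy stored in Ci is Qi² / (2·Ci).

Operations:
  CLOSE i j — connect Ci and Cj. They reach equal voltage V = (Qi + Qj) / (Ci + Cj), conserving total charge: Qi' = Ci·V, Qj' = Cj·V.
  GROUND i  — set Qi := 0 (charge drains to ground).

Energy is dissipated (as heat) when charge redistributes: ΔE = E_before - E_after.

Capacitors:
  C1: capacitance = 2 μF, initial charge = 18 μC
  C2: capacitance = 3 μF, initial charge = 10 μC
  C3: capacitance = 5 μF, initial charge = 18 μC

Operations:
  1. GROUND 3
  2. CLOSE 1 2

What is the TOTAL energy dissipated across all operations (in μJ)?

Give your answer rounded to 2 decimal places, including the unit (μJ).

Answer: 51.67 μJ

Derivation:
Initial: C1(2μF, Q=18μC, V=9.00V), C2(3μF, Q=10μC, V=3.33V), C3(5μF, Q=18μC, V=3.60V)
Op 1: GROUND 3: Q3=0; energy lost=32.400
Op 2: CLOSE 1-2: Q_total=28.00, C_total=5.00, V=5.60; Q1=11.20, Q2=16.80; dissipated=19.267
Total dissipated: 51.667 μJ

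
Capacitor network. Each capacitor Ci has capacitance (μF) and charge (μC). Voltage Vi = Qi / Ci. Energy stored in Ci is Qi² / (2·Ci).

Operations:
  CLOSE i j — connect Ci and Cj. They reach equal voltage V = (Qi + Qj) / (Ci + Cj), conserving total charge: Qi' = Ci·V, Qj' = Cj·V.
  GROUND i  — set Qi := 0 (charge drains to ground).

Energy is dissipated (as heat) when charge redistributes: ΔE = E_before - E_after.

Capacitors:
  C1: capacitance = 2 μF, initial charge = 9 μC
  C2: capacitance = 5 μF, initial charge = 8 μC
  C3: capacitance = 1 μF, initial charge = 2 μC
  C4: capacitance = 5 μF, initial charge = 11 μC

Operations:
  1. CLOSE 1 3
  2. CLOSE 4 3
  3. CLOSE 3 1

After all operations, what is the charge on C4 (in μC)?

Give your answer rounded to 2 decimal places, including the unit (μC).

Initial: C1(2μF, Q=9μC, V=4.50V), C2(5μF, Q=8μC, V=1.60V), C3(1μF, Q=2μC, V=2.00V), C4(5μF, Q=11μC, V=2.20V)
Op 1: CLOSE 1-3: Q_total=11.00, C_total=3.00, V=3.67; Q1=7.33, Q3=3.67; dissipated=2.083
Op 2: CLOSE 4-3: Q_total=14.67, C_total=6.00, V=2.44; Q4=12.22, Q3=2.44; dissipated=0.896
Op 3: CLOSE 3-1: Q_total=9.78, C_total=3.00, V=3.26; Q3=3.26, Q1=6.52; dissipated=0.498
Final charges: Q1=6.52, Q2=8.00, Q3=3.26, Q4=12.22

Answer: 12.22 μC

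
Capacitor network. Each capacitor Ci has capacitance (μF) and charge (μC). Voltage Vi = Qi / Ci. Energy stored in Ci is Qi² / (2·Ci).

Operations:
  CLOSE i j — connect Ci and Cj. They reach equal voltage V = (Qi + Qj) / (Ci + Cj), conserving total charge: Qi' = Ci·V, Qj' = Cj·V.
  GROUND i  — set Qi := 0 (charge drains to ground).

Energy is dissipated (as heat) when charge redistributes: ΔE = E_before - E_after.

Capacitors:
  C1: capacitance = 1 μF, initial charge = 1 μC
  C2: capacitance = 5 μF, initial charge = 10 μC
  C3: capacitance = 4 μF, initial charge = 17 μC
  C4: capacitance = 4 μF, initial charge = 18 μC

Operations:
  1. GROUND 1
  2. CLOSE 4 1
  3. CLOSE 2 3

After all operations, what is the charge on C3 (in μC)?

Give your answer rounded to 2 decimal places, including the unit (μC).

Initial: C1(1μF, Q=1μC, V=1.00V), C2(5μF, Q=10μC, V=2.00V), C3(4μF, Q=17μC, V=4.25V), C4(4μF, Q=18μC, V=4.50V)
Op 1: GROUND 1: Q1=0; energy lost=0.500
Op 2: CLOSE 4-1: Q_total=18.00, C_total=5.00, V=3.60; Q4=14.40, Q1=3.60; dissipated=8.100
Op 3: CLOSE 2-3: Q_total=27.00, C_total=9.00, V=3.00; Q2=15.00, Q3=12.00; dissipated=5.625
Final charges: Q1=3.60, Q2=15.00, Q3=12.00, Q4=14.40

Answer: 12.00 μC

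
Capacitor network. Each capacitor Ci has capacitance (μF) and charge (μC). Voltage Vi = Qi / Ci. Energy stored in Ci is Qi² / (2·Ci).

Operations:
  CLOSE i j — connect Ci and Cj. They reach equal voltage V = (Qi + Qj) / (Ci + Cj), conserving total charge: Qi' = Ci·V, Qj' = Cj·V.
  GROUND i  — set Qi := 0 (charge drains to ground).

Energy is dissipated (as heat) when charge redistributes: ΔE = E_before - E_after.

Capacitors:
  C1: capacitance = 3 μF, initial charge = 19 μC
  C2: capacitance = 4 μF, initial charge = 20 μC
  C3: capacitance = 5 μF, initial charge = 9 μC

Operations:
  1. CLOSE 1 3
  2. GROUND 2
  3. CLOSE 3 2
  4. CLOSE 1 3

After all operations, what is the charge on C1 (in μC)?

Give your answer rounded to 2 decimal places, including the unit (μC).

Answer: 7.58 μC

Derivation:
Initial: C1(3μF, Q=19μC, V=6.33V), C2(4μF, Q=20μC, V=5.00V), C3(5μF, Q=9μC, V=1.80V)
Op 1: CLOSE 1-3: Q_total=28.00, C_total=8.00, V=3.50; Q1=10.50, Q3=17.50; dissipated=19.267
Op 2: GROUND 2: Q2=0; energy lost=50.000
Op 3: CLOSE 3-2: Q_total=17.50, C_total=9.00, V=1.94; Q3=9.72, Q2=7.78; dissipated=13.611
Op 4: CLOSE 1-3: Q_total=20.22, C_total=8.00, V=2.53; Q1=7.58, Q3=12.64; dissipated=2.269
Final charges: Q1=7.58, Q2=7.78, Q3=12.64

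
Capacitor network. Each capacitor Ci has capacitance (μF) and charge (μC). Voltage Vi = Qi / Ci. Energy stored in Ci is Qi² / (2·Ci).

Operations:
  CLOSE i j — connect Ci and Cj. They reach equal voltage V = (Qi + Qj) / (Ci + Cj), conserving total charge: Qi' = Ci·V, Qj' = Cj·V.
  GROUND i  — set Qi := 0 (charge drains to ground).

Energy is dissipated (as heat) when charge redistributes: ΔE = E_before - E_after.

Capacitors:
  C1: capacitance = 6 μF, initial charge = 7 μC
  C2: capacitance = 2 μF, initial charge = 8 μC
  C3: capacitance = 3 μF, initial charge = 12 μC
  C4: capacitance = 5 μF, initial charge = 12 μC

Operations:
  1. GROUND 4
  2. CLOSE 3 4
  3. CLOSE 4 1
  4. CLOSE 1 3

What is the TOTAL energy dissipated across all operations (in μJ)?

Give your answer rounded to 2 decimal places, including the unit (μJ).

Initial: C1(6μF, Q=7μC, V=1.17V), C2(2μF, Q=8μC, V=4.00V), C3(3μF, Q=12μC, V=4.00V), C4(5μF, Q=12μC, V=2.40V)
Op 1: GROUND 4: Q4=0; energy lost=14.400
Op 2: CLOSE 3-4: Q_total=12.00, C_total=8.00, V=1.50; Q3=4.50, Q4=7.50; dissipated=15.000
Op 3: CLOSE 4-1: Q_total=14.50, C_total=11.00, V=1.32; Q4=6.59, Q1=7.91; dissipated=0.152
Op 4: CLOSE 1-3: Q_total=12.41, C_total=9.00, V=1.38; Q1=8.27, Q3=4.14; dissipated=0.033
Total dissipated: 29.585 μJ

Answer: 29.58 μJ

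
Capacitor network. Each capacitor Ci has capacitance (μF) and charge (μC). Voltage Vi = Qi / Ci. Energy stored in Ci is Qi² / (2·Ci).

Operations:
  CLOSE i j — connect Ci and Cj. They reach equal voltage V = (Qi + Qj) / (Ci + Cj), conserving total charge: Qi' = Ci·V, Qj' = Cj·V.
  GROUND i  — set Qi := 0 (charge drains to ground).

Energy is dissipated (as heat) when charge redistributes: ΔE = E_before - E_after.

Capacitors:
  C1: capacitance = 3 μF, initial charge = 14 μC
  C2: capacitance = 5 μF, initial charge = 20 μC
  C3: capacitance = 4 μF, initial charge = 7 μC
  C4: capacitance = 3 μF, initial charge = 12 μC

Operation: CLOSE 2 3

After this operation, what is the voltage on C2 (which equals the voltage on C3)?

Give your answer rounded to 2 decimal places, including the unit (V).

Initial: C1(3μF, Q=14μC, V=4.67V), C2(5μF, Q=20μC, V=4.00V), C3(4μF, Q=7μC, V=1.75V), C4(3μF, Q=12μC, V=4.00V)
Op 1: CLOSE 2-3: Q_total=27.00, C_total=9.00, V=3.00; Q2=15.00, Q3=12.00; dissipated=5.625

Answer: 3.00 V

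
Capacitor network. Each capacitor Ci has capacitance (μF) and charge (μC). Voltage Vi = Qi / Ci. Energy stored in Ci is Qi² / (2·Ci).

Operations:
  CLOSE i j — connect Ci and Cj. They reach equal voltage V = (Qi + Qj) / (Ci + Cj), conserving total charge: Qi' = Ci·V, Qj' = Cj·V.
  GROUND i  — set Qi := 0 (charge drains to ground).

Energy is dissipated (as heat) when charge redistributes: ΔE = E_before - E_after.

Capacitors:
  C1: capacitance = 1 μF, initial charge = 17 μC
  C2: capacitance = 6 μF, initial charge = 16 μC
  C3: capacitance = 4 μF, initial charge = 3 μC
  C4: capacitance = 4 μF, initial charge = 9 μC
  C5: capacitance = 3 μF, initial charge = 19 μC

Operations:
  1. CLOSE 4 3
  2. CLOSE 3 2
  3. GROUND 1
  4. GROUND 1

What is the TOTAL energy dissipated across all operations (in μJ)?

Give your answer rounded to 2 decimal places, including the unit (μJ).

Initial: C1(1μF, Q=17μC, V=17.00V), C2(6μF, Q=16μC, V=2.67V), C3(4μF, Q=3μC, V=0.75V), C4(4μF, Q=9μC, V=2.25V), C5(3μF, Q=19μC, V=6.33V)
Op 1: CLOSE 4-3: Q_total=12.00, C_total=8.00, V=1.50; Q4=6.00, Q3=6.00; dissipated=2.250
Op 2: CLOSE 3-2: Q_total=22.00, C_total=10.00, V=2.20; Q3=8.80, Q2=13.20; dissipated=1.633
Op 3: GROUND 1: Q1=0; energy lost=144.500
Op 4: GROUND 1: Q1=0; energy lost=0.000
Total dissipated: 148.383 μJ

Answer: 148.38 μJ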